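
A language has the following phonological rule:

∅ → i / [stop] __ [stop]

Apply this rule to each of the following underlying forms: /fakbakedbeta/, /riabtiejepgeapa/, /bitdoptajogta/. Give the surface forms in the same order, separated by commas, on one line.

/fakbakedbeta/: /k/ and /b/ form a stop–stop cluster, so [i] is inserted between them. /d/ and /b/ form a stop–stop cluster, so [i] is inserted between them. → [fakibakedibeta].
/riabtiejepgeapa/: /b/ and /t/ form a stop–stop cluster, so [i] is inserted between them. /p/ and /g/ form a stop–stop cluster, so [i] is inserted between them. → [riabitiejepigeapa].
/bitdoptajogta/: /t/ and /d/ form a stop–stop cluster, so [i] is inserted between them. /p/ and /t/ form a stop–stop cluster, so [i] is inserted between them. /g/ and /t/ form a stop–stop cluster, so [i] is inserted between them. → [bitidopitajogita].

fakibakedibeta, riabitiejepigeapa, bitidopitajogita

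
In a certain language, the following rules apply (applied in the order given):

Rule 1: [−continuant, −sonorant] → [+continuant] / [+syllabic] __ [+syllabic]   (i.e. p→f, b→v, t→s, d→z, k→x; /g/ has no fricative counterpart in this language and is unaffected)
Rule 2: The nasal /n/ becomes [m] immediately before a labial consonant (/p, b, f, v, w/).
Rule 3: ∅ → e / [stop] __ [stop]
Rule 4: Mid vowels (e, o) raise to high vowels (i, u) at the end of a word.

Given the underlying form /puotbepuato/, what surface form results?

Rule 1 (intervocalic spirantization): /p/ is a stop between vowels /e/ and /u/, so it spirantizes to the fricative [f]. /t/ is a stop between vowels /a/ and /o/, so it spirantizes to the fricative [s]. /puotbepuato/ → puotbefuaso.
Rule 2 (nasal place assimilation): no segment meets the environment; /puotbefuaso/ is unchanged.
Rule 3 (stop-cluster e-epenthesis): /t/ and /b/ form a stop–stop cluster, so [e] is inserted between them. /puotbefuaso/ → puotebefuaso.
Rule 4 (final vowel raising): /o/ is a mid vowel in word-final position, so it raises to [u]. /puotebefuaso/ → puotebefuasu.

puotebefuasu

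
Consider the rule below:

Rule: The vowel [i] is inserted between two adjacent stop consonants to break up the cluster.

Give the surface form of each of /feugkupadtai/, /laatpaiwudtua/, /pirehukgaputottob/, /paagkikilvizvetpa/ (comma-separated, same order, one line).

feugikupaditai, laatipaiwuditua, pirehukigaputotitob, paagikikilvizvetipa

/feugkupadtai/: /g/ and /k/ form a stop–stop cluster, so [i] is inserted between them. /d/ and /t/ form a stop–stop cluster, so [i] is inserted between them. → [feugikupaditai].
/laatpaiwudtua/: /t/ and /p/ form a stop–stop cluster, so [i] is inserted between them. /d/ and /t/ form a stop–stop cluster, so [i] is inserted between them. → [laatipaiwuditua].
/pirehukgaputottob/: /k/ and /g/ form a stop–stop cluster, so [i] is inserted between them. /t/ and /t/ form a stop–stop cluster, so [i] is inserted between them. → [pirehukigaputotitob].
/paagkikilvizvetpa/: /g/ and /k/ form a stop–stop cluster, so [i] is inserted between them. /t/ and /p/ form a stop–stop cluster, so [i] is inserted between them. → [paagikikilvizvetipa].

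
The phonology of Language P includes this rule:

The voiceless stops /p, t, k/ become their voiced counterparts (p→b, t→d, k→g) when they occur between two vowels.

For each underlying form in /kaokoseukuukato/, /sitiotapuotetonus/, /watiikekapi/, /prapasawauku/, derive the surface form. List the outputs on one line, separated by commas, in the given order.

kaogoseuguugado, sidiodabuodedonus, wadiigegabi, prabasawaugu

/kaokoseukuukato/: /k/ is a voiceless stop between vowels /o/ and /o/, so it voices to [g]. /k/ is a voiceless stop between vowels /u/ and /u/, so it voices to [g]. /k/ is a voiceless stop between vowels /u/ and /a/, so it voices to [g]. /t/ is a voiceless stop between vowels /a/ and /o/, so it voices to [d]. → [kaogoseuguugado].
/sitiotapuotetonus/: /t/ is a voiceless stop between vowels /i/ and /i/, so it voices to [d]. /t/ is a voiceless stop between vowels /o/ and /a/, so it voices to [d]. /p/ is a voiceless stop between vowels /a/ and /u/, so it voices to [b]. /t/ is a voiceless stop between vowels /o/ and /e/, so it voices to [d]. /t/ is a voiceless stop between vowels /e/ and /o/, so it voices to [d]. → [sidiodabuodedonus].
/watiikekapi/: /t/ is a voiceless stop between vowels /a/ and /i/, so it voices to [d]. /k/ is a voiceless stop between vowels /i/ and /e/, so it voices to [g]. /k/ is a voiceless stop between vowels /e/ and /a/, so it voices to [g]. /p/ is a voiceless stop between vowels /a/ and /i/, so it voices to [b]. → [wadiigegabi].
/prapasawauku/: /p/ is a voiceless stop between vowels /a/ and /a/, so it voices to [b]. /k/ is a voiceless stop between vowels /u/ and /u/, so it voices to [g]. → [prabasawaugu].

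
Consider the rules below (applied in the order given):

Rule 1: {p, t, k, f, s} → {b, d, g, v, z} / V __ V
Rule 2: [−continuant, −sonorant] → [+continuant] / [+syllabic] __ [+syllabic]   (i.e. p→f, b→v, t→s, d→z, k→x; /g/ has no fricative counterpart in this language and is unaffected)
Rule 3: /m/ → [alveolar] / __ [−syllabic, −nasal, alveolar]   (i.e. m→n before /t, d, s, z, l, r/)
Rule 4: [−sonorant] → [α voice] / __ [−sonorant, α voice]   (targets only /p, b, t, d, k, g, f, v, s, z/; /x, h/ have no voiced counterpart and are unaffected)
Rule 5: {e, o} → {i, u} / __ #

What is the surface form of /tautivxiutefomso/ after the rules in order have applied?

Rule 1 (intervocalic voicing): /t/ is a voiceless obstruent between vowels /u/ and /i/, so it voices to [d]. /t/ is a voiceless obstruent between vowels /u/ and /e/, so it voices to [d]. /f/ is a voiceless obstruent between vowels /e/ and /o/, so it voices to [v]. /tautivxiutefomso/ → taudivxiudevomso.
Rule 2 (intervocalic spirantization): /d/ is a stop between vowels /u/ and /i/, so it spirantizes to the fricative [z]. /d/ is a stop between vowels /u/ and /e/, so it spirantizes to the fricative [z]. /taudivxiudevomso/ → tauzivxiuzevomso.
Rule 3 (nasal place assimilation): /m/ precedes the alveolar consonant /s/, so it assimilates in place to [n]. /tauzivxiuzevomso/ → tauzivxiuzevonso.
Rule 4 (regressive voicing assimilation): /v/ precedes the voiceless obstruent /x/, so it devoices to [f] by assimilation. /tauzivxiuzevonso/ → tauzifxiuzevonso.
Rule 5 (final vowel raising): /o/ is a mid vowel in word-final position, so it raises to [u]. /tauzifxiuzevonso/ → tauzifxiuzevonsu.

tauzifxiuzevonsu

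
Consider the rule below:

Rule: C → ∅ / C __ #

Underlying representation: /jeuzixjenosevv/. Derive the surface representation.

/v/ is the second consonant of a word-final cluster /vv/, so it deletes.
Surface form: [jeuzixjenosev].

jeuzixjenosev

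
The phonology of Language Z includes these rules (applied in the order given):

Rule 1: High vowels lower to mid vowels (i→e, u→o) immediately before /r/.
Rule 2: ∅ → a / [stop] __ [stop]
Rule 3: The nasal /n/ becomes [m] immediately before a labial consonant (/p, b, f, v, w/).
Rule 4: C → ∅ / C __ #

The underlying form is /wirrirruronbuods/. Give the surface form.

Rule 1 (pre-rhotic lowering): /i/ is a high vowel immediately before /r/, so it lowers to [e]. /i/ is a high vowel immediately before /r/, so it lowers to [e]. /u/ is a high vowel immediately before /r/, so it lowers to [o]. /wirrirruronbuods/ → werrerroronbuods.
Rule 2 (stop-cluster a-epenthesis): no segment meets the environment; /werrerroronbuods/ is unchanged.
Rule 3 (nasal place assimilation): /n/ precedes the labial consonant /b/, so it assimilates in place to [m]. /werrerroronbuods/ → werrerrorombuods.
Rule 4 (final cluster simplification): /s/ is the second consonant of a word-final cluster /ds/, so it deletes. /werrerrorombuods/ → werrerrorombuod.

werrerrorombuod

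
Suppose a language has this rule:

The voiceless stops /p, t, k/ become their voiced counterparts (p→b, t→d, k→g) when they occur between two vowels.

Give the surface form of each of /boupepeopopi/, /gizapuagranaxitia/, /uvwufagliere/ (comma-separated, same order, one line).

boubebeobobi, gizabuagranaxidia, uvwufagliere

/boupepeopopi/: /p/ is a voiceless stop between vowels /u/ and /e/, so it voices to [b]. /p/ is a voiceless stop between vowels /e/ and /e/, so it voices to [b]. /p/ is a voiceless stop between vowels /o/ and /o/, so it voices to [b]. /p/ is a voiceless stop between vowels /o/ and /i/, so it voices to [b]. → [boubebeobobi].
/gizapuagranaxitia/: /p/ is a voiceless stop between vowels /a/ and /u/, so it voices to [b]. /t/ is a voiceless stop between vowels /i/ and /i/, so it voices to [d]. → [gizabuagranaxidia].
/uvwufagliere/: the rule's environment is not met; surfaces unchanged as [uvwufagliere].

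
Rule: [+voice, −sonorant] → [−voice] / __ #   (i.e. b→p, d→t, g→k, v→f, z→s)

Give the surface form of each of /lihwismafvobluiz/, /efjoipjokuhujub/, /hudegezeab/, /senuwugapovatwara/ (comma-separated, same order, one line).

/lihwismafvobluiz/: /z/ is a voiced obstruent in word-final position, so it devoices to [s]. → [lihwismafvobluis].
/efjoipjokuhujub/: /b/ is a voiced obstruent in word-final position, so it devoices to [p]. → [efjoipjokuhujup].
/hudegezeab/: /b/ is a voiced obstruent in word-final position, so it devoices to [p]. → [hudegezeap].
/senuwugapovatwara/: the rule's environment is not met; surfaces unchanged as [senuwugapovatwara].

lihwismafvobluis, efjoipjokuhujup, hudegezeap, senuwugapovatwara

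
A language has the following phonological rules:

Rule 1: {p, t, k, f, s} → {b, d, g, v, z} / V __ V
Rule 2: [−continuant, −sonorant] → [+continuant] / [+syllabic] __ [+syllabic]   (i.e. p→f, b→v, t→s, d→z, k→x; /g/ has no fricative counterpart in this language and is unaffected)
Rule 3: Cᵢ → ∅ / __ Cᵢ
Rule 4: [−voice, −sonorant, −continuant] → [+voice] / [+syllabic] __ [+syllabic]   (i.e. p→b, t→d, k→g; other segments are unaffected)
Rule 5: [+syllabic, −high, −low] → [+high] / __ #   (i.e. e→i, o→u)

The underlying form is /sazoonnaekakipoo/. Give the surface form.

sazoonaegagivou

Rule 1 (intervocalic voicing): /k/ is a voiceless obstruent between vowels /e/ and /a/, so it voices to [g]. /k/ is a voiceless obstruent between vowels /a/ and /i/, so it voices to [g]. /p/ is a voiceless obstruent between vowels /i/ and /o/, so it voices to [b]. /sazoonnaekakipoo/ → sazoonnaegagiboo.
Rule 2 (intervocalic spirantization): /b/ is a stop between vowels /i/ and /o/, so it spirantizes to the fricative [v]. /sazoonnaegagiboo/ → sazoonnaegagivoo.
Rule 3 (degemination): /nn/ is a geminate; the first /n/ deletes. /sazoonnaegagivoo/ → sazoonaegagivoo.
Rule 4 (intervocalic voicing): no segment meets the environment; /sazoonaegagivoo/ is unchanged.
Rule 5 (final vowel raising): /o/ is a mid vowel in word-final position, so it raises to [u]. /sazoonaegagivoo/ → sazoonaegagivou.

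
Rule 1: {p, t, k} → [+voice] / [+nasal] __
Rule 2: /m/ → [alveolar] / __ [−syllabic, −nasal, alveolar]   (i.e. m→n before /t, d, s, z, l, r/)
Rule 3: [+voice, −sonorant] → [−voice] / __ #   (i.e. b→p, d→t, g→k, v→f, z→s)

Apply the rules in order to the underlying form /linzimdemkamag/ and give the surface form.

linzindemgamak

Rule 1 (post-nasal voicing): /k/ is a voiceless stop immediately after the nasal /m/, so it voices to [g]. /linzimdemkamag/ → linzimdemgamag.
Rule 2 (nasal place assimilation): /m/ precedes the alveolar consonant /d/, so it assimilates in place to [n]. /linzimdemgamag/ → linzindemgamag.
Rule 3 (final devoicing): /g/ is a voiced obstruent in word-final position, so it devoices to [k]. /linzindemgamag/ → linzindemgamak.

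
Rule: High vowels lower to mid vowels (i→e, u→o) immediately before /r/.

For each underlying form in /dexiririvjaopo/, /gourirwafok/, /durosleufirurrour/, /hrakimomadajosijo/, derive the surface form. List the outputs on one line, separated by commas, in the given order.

dexererivjaopo, goorerwafok, dorosleuferorroor, hrakimomadajosijo

/dexiririvjaopo/: /i/ is a high vowel immediately before /r/, so it lowers to [e]. /i/ is a high vowel immediately before /r/, so it lowers to [e]. → [dexererivjaopo].
/gourirwafok/: /u/ is a high vowel immediately before /r/, so it lowers to [o]. /i/ is a high vowel immediately before /r/, so it lowers to [e]. → [goorerwafok].
/durosleufirurrour/: /u/ is a high vowel immediately before /r/, so it lowers to [o]. /i/ is a high vowel immediately before /r/, so it lowers to [e]. /u/ is a high vowel immediately before /r/, so it lowers to [o]. /u/ is a high vowel immediately before /r/, so it lowers to [o]. → [dorosleuferorroor].
/hrakimomadajosijo/: the rule's environment is not met; surfaces unchanged as [hrakimomadajosijo].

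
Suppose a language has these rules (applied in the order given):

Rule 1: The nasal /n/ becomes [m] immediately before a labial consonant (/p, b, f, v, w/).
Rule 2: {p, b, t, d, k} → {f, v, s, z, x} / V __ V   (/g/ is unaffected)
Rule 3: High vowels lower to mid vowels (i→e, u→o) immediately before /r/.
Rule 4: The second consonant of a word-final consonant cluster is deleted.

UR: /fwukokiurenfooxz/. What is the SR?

Rule 1 (nasal place assimilation): /n/ precedes the labial consonant /f/, so it assimilates in place to [m]. /fwukokiurenfooxz/ → fwukokiuremfooxz.
Rule 2 (intervocalic spirantization): /k/ is a stop between vowels /u/ and /o/, so it spirantizes to the fricative [x]. /k/ is a stop between vowels /o/ and /i/, so it spirantizes to the fricative [x]. /fwukokiuremfooxz/ → fwuxoxiuremfooxz.
Rule 3 (pre-rhotic lowering): /u/ is a high vowel immediately before /r/, so it lowers to [o]. /fwuxoxiuremfooxz/ → fwuxoxioremfooxz.
Rule 4 (final cluster simplification): /z/ is the second consonant of a word-final cluster /xz/, so it deletes. /fwuxoxioremfooxz/ → fwuxoxioremfoox.

fwuxoxioremfoox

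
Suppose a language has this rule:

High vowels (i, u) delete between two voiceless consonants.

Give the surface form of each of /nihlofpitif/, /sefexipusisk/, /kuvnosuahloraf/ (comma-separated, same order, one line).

/nihlofpitif/: /i/ is a high vowel flanked by voiceless consonants /p/ and /t/, so it deletes. /i/ is a high vowel flanked by voiceless consonants /t/ and /f/, so it deletes. → [nihlofptf].
/sefexipusisk/: /i/ is a high vowel flanked by voiceless consonants /x/ and /p/, so it deletes. /u/ is a high vowel flanked by voiceless consonants /p/ and /s/, so it deletes. /i/ is a high vowel flanked by voiceless consonants /s/ and /s/, so it deletes. → [sefexpssk].
/kuvnosuahloraf/: the rule's environment is not met; surfaces unchanged as [kuvnosuahloraf].

nihlofptf, sefexpssk, kuvnosuahloraf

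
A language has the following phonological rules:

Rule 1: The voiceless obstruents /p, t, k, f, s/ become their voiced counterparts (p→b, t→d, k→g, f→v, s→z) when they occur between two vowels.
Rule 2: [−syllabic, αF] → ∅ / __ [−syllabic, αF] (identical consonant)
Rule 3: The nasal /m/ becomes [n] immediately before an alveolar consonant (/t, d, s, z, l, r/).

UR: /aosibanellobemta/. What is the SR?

Rule 1 (intervocalic voicing): /s/ is a voiceless obstruent between vowels /o/ and /i/, so it voices to [z]. /aosibanellobemta/ → aozibanellobemta.
Rule 2 (degemination): /ll/ is a geminate; the first /l/ deletes. /aozibanellobemta/ → aozibanelobemta.
Rule 3 (nasal place assimilation): /m/ precedes the alveolar consonant /t/, so it assimilates in place to [n]. /aozibanelobemta/ → aozibanelobenta.

aozibanelobenta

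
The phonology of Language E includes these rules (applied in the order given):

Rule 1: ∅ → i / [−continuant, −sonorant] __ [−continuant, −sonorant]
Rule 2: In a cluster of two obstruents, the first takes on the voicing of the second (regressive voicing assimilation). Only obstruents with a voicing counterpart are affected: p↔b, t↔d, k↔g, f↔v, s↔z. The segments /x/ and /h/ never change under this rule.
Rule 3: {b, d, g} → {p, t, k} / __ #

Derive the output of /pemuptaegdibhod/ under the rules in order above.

Rule 1 (stop-cluster i-epenthesis): /p/ and /t/ form a stop–stop cluster, so [i] is inserted between them. /g/ and /d/ form a stop–stop cluster, so [i] is inserted between them. /pemuptaegdibhod/ → pemupitaegidibhod.
Rule 2 (regressive voicing assimilation): /b/ precedes the voiceless obstruent /h/, so it devoices to [p] by assimilation. /pemupitaegidibhod/ → pemupitaegidiphod.
Rule 3 (final devoicing): /d/ is a voiced stop in word-final position, so it devoices to [t]. /pemupitaegidiphod/ → pemupitaegidiphot.

pemupitaegidiphot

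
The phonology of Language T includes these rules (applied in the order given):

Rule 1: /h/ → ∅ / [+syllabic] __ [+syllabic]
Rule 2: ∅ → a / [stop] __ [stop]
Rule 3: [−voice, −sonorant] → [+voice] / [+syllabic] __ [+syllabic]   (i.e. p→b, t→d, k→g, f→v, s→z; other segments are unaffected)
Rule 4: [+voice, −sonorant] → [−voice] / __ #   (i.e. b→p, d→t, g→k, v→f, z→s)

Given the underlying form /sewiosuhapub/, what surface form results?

sewiozuabup

Rule 1 (intervocalic h-deletion): /h/ occurs between vowels /u/ and /a/, so it deletes. /sewiosuhapub/ → sewiosuapub.
Rule 2 (stop-cluster a-epenthesis): no segment meets the environment; /sewiosuapub/ is unchanged.
Rule 3 (intervocalic voicing): /s/ is a voiceless obstruent between vowels /o/ and /u/, so it voices to [z]. /p/ is a voiceless obstruent between vowels /a/ and /u/, so it voices to [b]. /sewiosuapub/ → sewiozuabub.
Rule 4 (final devoicing): /b/ is a voiced obstruent in word-final position, so it devoices to [p]. /sewiozuabub/ → sewiozuabup.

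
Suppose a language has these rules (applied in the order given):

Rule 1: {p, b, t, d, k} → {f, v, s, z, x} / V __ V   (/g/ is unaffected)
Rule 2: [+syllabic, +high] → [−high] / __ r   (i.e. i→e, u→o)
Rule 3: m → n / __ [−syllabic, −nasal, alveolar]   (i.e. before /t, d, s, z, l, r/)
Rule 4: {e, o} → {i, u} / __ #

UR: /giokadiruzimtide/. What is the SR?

Rule 1 (intervocalic spirantization): /k/ is a stop between vowels /o/ and /a/, so it spirantizes to the fricative [x]. /d/ is a stop between vowels /a/ and /i/, so it spirantizes to the fricative [z]. /d/ is a stop between vowels /i/ and /e/, so it spirantizes to the fricative [z]. /giokadiruzimtide/ → gioxaziruzimtize.
Rule 2 (pre-rhotic lowering): /i/ is a high vowel immediately before /r/, so it lowers to [e]. /gioxaziruzimtize/ → gioxazeruzimtize.
Rule 3 (nasal place assimilation): /m/ precedes the alveolar consonant /t/, so it assimilates in place to [n]. /gioxazeruzimtize/ → gioxazeruzintize.
Rule 4 (final vowel raising): /e/ is a mid vowel in word-final position, so it raises to [i]. /gioxazeruzintize/ → gioxazeruzintizi.

gioxazeruzintizi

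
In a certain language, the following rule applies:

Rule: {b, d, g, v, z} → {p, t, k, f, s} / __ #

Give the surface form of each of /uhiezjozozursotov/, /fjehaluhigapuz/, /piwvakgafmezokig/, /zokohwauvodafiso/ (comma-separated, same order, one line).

uhiezjozozursotof, fjehaluhigapus, piwvakgafmezokik, zokohwauvodafiso

/uhiezjozozursotov/: /v/ is a voiced obstruent in word-final position, so it devoices to [f]. → [uhiezjozozursotof].
/fjehaluhigapuz/: /z/ is a voiced obstruent in word-final position, so it devoices to [s]. → [fjehaluhigapus].
/piwvakgafmezokig/: /g/ is a voiced obstruent in word-final position, so it devoices to [k]. → [piwvakgafmezokik].
/zokohwauvodafiso/: the rule's environment is not met; surfaces unchanged as [zokohwauvodafiso].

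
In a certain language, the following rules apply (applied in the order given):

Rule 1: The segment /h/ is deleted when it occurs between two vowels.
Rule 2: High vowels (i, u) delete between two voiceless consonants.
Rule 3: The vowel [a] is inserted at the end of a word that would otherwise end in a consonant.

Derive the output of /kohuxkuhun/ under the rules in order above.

kouxkuuna

Rule 1 (intervocalic h-deletion): /h/ occurs between vowels /o/ and /u/, so it deletes. /h/ occurs between vowels /u/ and /u/, so it deletes. /kohuxkuhun/ → kouxkuun.
Rule 2 (high vowel syncope): no segment meets the environment; /kouxkuun/ is unchanged.
Rule 3 (final a-epenthesis): the form ends in the consonant /n/, so [a] is inserted word-finally. /kouxkuun/ → kouxkuuna.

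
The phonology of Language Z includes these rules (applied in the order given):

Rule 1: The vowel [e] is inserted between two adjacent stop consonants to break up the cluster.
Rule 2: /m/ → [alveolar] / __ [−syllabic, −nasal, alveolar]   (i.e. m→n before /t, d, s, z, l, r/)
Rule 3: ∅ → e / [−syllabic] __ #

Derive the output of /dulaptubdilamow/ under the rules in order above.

Rule 1 (stop-cluster e-epenthesis): /p/ and /t/ form a stop–stop cluster, so [e] is inserted between them. /b/ and /d/ form a stop–stop cluster, so [e] is inserted between them. /dulaptubdilamow/ → dulapetubedilamow.
Rule 2 (nasal place assimilation): no segment meets the environment; /dulapetubedilamow/ is unchanged.
Rule 3 (final e-epenthesis): the form ends in the consonant /w/, so [e] is inserted word-finally. /dulapetubedilamow/ → dulapetubedilamowe.

dulapetubedilamowe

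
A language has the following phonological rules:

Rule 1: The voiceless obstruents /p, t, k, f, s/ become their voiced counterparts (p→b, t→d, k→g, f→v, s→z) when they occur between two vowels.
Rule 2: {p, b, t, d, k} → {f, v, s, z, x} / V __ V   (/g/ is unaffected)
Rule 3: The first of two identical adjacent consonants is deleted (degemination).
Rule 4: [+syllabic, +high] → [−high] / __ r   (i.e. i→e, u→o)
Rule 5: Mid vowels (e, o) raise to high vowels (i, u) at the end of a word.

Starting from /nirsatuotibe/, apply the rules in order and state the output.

Rule 1 (intervocalic voicing): /t/ is a voiceless obstruent between vowels /a/ and /u/, so it voices to [d]. /t/ is a voiceless obstruent between vowels /o/ and /i/, so it voices to [d]. /nirsatuotibe/ → nirsaduodibe.
Rule 2 (intervocalic spirantization): /d/ is a stop between vowels /a/ and /u/, so it spirantizes to the fricative [z]. /d/ is a stop between vowels /o/ and /i/, so it spirantizes to the fricative [z]. /b/ is a stop between vowels /i/ and /e/, so it spirantizes to the fricative [v]. /nirsaduodibe/ → nirsazuozive.
Rule 3 (degemination): no segment meets the environment; /nirsazuozive/ is unchanged.
Rule 4 (pre-rhotic lowering): /i/ is a high vowel immediately before /r/, so it lowers to [e]. /nirsazuozive/ → nersazuozive.
Rule 5 (final vowel raising): /e/ is a mid vowel in word-final position, so it raises to [i]. /nersazuozive/ → nersazuozivi.

nersazuozivi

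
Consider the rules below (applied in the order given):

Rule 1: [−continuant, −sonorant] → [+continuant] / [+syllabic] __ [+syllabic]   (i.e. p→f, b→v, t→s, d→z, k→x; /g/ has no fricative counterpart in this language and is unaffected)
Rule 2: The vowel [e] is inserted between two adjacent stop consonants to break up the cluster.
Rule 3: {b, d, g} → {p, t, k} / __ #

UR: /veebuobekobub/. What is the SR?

veevuovexovup

Rule 1 (intervocalic spirantization): /b/ is a stop between vowels /e/ and /u/, so it spirantizes to the fricative [v]. /b/ is a stop between vowels /o/ and /e/, so it spirantizes to the fricative [v]. /k/ is a stop between vowels /e/ and /o/, so it spirantizes to the fricative [x]. /b/ is a stop between vowels /o/ and /u/, so it spirantizes to the fricative [v]. /veebuobekobub/ → veevuovexovub.
Rule 2 (stop-cluster e-epenthesis): no segment meets the environment; /veevuovexovub/ is unchanged.
Rule 3 (final devoicing): /b/ is a voiced stop in word-final position, so it devoices to [p]. /veevuovexovub/ → veevuovexovup.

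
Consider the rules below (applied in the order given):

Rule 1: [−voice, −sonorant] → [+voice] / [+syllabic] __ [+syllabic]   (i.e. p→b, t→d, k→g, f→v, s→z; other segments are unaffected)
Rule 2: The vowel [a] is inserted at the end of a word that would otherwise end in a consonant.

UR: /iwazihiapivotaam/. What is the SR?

iwazihiabivodaama

Rule 1 (intervocalic voicing): /p/ is a voiceless obstruent between vowels /a/ and /i/, so it voices to [b]. /t/ is a voiceless obstruent between vowels /o/ and /a/, so it voices to [d]. /iwazihiapivotaam/ → iwazihiabivodaam.
Rule 2 (final a-epenthesis): the form ends in the consonant /m/, so [a] is inserted word-finally. /iwazihiabivodaam/ → iwazihiabivodaama.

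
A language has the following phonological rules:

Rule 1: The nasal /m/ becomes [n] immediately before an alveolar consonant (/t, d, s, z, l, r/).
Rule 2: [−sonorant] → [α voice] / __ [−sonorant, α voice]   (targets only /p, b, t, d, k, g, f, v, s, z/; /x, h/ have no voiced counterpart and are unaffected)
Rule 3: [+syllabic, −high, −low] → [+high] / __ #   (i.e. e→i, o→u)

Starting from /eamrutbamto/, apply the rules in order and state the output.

eanrudbantu

Rule 1 (nasal place assimilation): /m/ precedes the alveolar consonant /r/, so it assimilates in place to [n]. /m/ precedes the alveolar consonant /t/, so it assimilates in place to [n]. /eamrutbamto/ → eanrutbanto.
Rule 2 (regressive voicing assimilation): /t/ precedes the voiced obstruent /b/, so it voices to [d] by assimilation. /eanrutbanto/ → eanrudbanto.
Rule 3 (final vowel raising): /o/ is a mid vowel in word-final position, so it raises to [u]. /eanrudbanto/ → eanrudbantu.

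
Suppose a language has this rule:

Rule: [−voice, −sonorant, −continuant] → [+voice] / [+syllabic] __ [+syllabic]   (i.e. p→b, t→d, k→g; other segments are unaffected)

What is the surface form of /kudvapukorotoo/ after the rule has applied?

Scanning /kudvapukorotoo/: /k/ at position 1 is not in the conditioning environment; /p/ is a voiceless stop between vowels /a/ and /u/, so it voices to [b]; /k/ is a voiceless stop between vowels /u/ and /o/, so it voices to [g]; /t/ is a voiceless stop between vowels /o/ and /o/, so it voices to [d].
Result: [kudvabugorodoo].

kudvabugorodoo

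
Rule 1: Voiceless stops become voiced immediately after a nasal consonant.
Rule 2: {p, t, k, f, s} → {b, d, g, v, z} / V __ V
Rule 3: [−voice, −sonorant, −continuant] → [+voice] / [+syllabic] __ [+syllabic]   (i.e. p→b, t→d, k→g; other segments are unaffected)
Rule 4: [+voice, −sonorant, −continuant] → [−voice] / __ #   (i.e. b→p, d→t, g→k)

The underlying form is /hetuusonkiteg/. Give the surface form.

Rule 1 (post-nasal voicing): /k/ is a voiceless stop immediately after the nasal /n/, so it voices to [g]. /hetuusonkiteg/ → hetuusongiteg.
Rule 2 (intervocalic voicing): /t/ is a voiceless obstruent between vowels /e/ and /u/, so it voices to [d]. /s/ is a voiceless obstruent between vowels /u/ and /o/, so it voices to [z]. /t/ is a voiceless obstruent between vowels /i/ and /e/, so it voices to [d]. /hetuusongiteg/ → heduuzongideg.
Rule 3 (intervocalic voicing): no segment meets the environment; /heduuzongideg/ is unchanged.
Rule 4 (final devoicing): /g/ is a voiced stop in word-final position, so it devoices to [k]. /heduuzongideg/ → heduuzongidek.

heduuzongidek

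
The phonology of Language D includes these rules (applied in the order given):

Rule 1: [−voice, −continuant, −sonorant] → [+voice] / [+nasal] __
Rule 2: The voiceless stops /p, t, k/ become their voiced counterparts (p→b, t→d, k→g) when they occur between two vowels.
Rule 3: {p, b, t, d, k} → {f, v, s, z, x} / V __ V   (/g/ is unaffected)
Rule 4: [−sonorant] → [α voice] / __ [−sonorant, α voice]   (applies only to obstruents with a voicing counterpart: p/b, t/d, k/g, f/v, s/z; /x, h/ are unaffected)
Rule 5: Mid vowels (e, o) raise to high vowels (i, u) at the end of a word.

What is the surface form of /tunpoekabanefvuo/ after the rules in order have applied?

Rule 1 (post-nasal voicing): /p/ is a voiceless stop immediately after the nasal /n/, so it voices to [b]. /tunpoekabanefvuo/ → tunboekabanefvuo.
Rule 2 (intervocalic voicing): /k/ is a voiceless stop between vowels /e/ and /a/, so it voices to [g]. /tunboekabanefvuo/ → tunboegabanefvuo.
Rule 3 (intervocalic spirantization): /b/ is a stop between vowels /a/ and /a/, so it spirantizes to the fricative [v]. /tunboegabanefvuo/ → tunboegavanefvuo.
Rule 4 (regressive voicing assimilation): /f/ precedes the voiced obstruent /v/, so it voices to [v] by assimilation. /tunboegavanefvuo/ → tunboegavanevvuo.
Rule 5 (final vowel raising): /o/ is a mid vowel in word-final position, so it raises to [u]. /tunboegavanevvuo/ → tunboegavanevvuu.

tunboegavanevvuu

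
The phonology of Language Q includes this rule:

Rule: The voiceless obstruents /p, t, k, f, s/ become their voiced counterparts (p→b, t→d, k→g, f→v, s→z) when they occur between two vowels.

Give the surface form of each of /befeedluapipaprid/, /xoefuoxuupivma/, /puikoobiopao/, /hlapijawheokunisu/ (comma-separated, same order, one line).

/befeedluapipaprid/: /f/ is a voiceless obstruent between vowels /e/ and /e/, so it voices to [v]. /p/ is a voiceless obstruent between vowels /a/ and /i/, so it voices to [b]. /p/ is a voiceless obstruent between vowels /i/ and /a/, so it voices to [b]. → [beveedluabibaprid].
/xoefuoxuupivma/: /f/ is a voiceless obstruent between vowels /e/ and /u/, so it voices to [v]. /p/ is a voiceless obstruent between vowels /u/ and /i/, so it voices to [b]. → [xoevuoxuubivma].
/puikoobiopao/: /k/ is a voiceless obstruent between vowels /i/ and /o/, so it voices to [g]. /p/ is a voiceless obstruent between vowels /o/ and /a/, so it voices to [b]. → [puigoobiobao].
/hlapijawheokunisu/: /p/ is a voiceless obstruent between vowels /a/ and /i/, so it voices to [b]. /k/ is a voiceless obstruent between vowels /o/ and /u/, so it voices to [g]. /s/ is a voiceless obstruent between vowels /i/ and /u/, so it voices to [z]. → [hlabijawheogunizu].

beveedluabibaprid, xoevuoxuubivma, puigoobiobao, hlabijawheogunizu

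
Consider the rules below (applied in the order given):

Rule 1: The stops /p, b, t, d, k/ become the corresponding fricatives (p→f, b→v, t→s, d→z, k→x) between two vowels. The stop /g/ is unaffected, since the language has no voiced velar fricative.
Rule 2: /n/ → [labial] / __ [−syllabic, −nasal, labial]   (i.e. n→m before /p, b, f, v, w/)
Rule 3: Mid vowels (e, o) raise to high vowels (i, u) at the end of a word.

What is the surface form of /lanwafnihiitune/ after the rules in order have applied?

Rule 1 (intervocalic spirantization): /t/ is a stop between vowels /i/ and /u/, so it spirantizes to the fricative [s]. /lanwafnihiitune/ → lanwafnihiisune.
Rule 2 (nasal place assimilation): /n/ precedes the labial consonant /w/, so it assimilates in place to [m]. /lanwafnihiisune/ → lamwafnihiisune.
Rule 3 (final vowel raising): /e/ is a mid vowel in word-final position, so it raises to [i]. /lamwafnihiisune/ → lamwafnihiisuni.

lamwafnihiisuni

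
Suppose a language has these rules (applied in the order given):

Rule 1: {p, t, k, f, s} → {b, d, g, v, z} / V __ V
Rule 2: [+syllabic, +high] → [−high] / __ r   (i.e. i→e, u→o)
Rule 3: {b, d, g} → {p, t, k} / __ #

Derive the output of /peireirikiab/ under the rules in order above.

Rule 1 (intervocalic voicing): /k/ is a voiceless obstruent between vowels /i/ and /i/, so it voices to [g]. /peireirikiab/ → peireirigiab.
Rule 2 (pre-rhotic lowering): /i/ is a high vowel immediately before /r/, so it lowers to [e]. /i/ is a high vowel immediately before /r/, so it lowers to [e]. /peireirigiab/ → peereerigiab.
Rule 3 (final devoicing): /b/ is a voiced stop in word-final position, so it devoices to [p]. /peereerigiab/ → peereerigiap.

peereerigiap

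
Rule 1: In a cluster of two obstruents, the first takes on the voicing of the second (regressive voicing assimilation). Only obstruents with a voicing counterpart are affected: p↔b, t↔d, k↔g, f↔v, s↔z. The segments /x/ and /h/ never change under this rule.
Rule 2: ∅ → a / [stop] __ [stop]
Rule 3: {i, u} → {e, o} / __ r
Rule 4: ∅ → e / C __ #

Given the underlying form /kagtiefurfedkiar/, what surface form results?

Rule 1 (regressive voicing assimilation): /g/ precedes the voiceless obstruent /t/, so it devoices to [k] by assimilation. /d/ precedes the voiceless obstruent /k/, so it devoices to [t] by assimilation. /kagtiefurfedkiar/ → kaktiefurfetkiar.
Rule 2 (stop-cluster a-epenthesis): /k/ and /t/ form a stop–stop cluster, so [a] is inserted between them. /t/ and /k/ form a stop–stop cluster, so [a] is inserted between them. /kaktiefurfetkiar/ → kakatiefurfetakiar.
Rule 3 (pre-rhotic lowering): /u/ is a high vowel immediately before /r/, so it lowers to [o]. /kakatiefurfetakiar/ → kakatieforfetakiar.
Rule 4 (final e-epenthesis): the form ends in the consonant /r/, so [e] is inserted word-finally. /kakatieforfetakiar/ → kakatieforfetakiare.

kakatieforfetakiare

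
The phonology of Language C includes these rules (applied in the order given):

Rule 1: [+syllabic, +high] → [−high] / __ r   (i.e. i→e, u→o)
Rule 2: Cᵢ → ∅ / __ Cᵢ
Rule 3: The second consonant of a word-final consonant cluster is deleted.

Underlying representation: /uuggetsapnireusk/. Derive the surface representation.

uugetsapnereus

Rule 1 (pre-rhotic lowering): /i/ is a high vowel immediately before /r/, so it lowers to [e]. /uuggetsapnireusk/ → uuggetsapnereusk.
Rule 2 (degemination): /gg/ is a geminate; the first /g/ deletes. /uuggetsapnereusk/ → uugetsapnereusk.
Rule 3 (final cluster simplification): /k/ is the second consonant of a word-final cluster /sk/, so it deletes. /uugetsapnereusk/ → uugetsapnereus.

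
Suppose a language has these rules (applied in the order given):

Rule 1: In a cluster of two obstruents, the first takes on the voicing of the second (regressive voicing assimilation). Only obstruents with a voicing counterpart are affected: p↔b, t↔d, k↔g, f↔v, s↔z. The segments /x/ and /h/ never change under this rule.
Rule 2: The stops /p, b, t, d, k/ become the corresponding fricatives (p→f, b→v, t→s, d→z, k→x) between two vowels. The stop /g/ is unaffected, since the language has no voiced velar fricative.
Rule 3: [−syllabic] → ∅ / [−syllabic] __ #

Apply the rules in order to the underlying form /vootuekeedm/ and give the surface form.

voosuexeed

Rule 1 (regressive voicing assimilation): no segment meets the environment; /vootuekeedm/ is unchanged.
Rule 2 (intervocalic spirantization): /t/ is a stop between vowels /o/ and /u/, so it spirantizes to the fricative [s]. /k/ is a stop between vowels /e/ and /e/, so it spirantizes to the fricative [x]. /vootuekeedm/ → voosuexeedm.
Rule 3 (final cluster simplification): /m/ is the second consonant of a word-final cluster /dm/, so it deletes. /voosuexeedm/ → voosuexeed.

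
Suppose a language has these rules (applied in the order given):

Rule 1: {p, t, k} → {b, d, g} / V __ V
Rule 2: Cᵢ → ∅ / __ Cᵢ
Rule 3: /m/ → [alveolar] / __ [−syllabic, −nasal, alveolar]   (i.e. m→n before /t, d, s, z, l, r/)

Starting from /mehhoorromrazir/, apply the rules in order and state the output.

mehooronrazir

Rule 1 (intervocalic voicing): no segment meets the environment; /mehhoorromrazir/ is unchanged.
Rule 2 (degemination): /hh/ is a geminate; the first /h/ deletes. /rr/ is a geminate; the first /r/ deletes. /mehhoorromrazir/ → mehooromrazir.
Rule 3 (nasal place assimilation): /m/ precedes the alveolar consonant /r/, so it assimilates in place to [n]. /mehooromrazir/ → mehooronrazir.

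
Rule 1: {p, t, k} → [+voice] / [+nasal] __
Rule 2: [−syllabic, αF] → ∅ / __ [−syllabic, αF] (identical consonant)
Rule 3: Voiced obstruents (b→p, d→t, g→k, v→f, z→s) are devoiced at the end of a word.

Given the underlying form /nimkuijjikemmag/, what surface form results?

nimguijikemak

Rule 1 (post-nasal voicing): /k/ is a voiceless stop immediately after the nasal /m/, so it voices to [g]. /nimkuijjikemmag/ → nimguijjikemmag.
Rule 2 (degemination): /jj/ is a geminate; the first /j/ deletes. /mm/ is a geminate; the first /m/ deletes. /nimguijjikemmag/ → nimguijikemag.
Rule 3 (final devoicing): /g/ is a voiced obstruent in word-final position, so it devoices to [k]. /nimguijikemag/ → nimguijikemak.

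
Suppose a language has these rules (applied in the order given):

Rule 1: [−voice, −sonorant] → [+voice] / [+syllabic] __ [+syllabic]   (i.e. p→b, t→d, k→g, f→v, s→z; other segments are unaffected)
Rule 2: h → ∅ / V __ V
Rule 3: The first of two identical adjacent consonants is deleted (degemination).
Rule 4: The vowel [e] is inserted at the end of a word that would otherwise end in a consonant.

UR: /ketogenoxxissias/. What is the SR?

Rule 1 (intervocalic voicing): /t/ is a voiceless obstruent between vowels /e/ and /o/, so it voices to [d]. /ketogenoxxissias/ → kedogenoxxissias.
Rule 2 (intervocalic h-deletion): no segment meets the environment; /kedogenoxxissias/ is unchanged.
Rule 3 (degemination): /xx/ is a geminate; the first /x/ deletes. /ss/ is a geminate; the first /s/ deletes. /kedogenoxxissias/ → kedogenoxisias.
Rule 4 (final e-epenthesis): the form ends in the consonant /s/, so [e] is inserted word-finally. /kedogenoxisias/ → kedogenoxisiase.

kedogenoxisiase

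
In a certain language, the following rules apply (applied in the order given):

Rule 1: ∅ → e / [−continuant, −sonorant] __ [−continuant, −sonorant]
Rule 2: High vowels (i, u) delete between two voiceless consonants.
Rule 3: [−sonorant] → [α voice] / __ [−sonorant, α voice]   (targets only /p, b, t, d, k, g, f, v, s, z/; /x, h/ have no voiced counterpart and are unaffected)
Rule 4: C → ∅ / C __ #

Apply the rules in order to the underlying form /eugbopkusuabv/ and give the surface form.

eugebopeksuab

Rule 1 (stop-cluster e-epenthesis): /g/ and /b/ form a stop–stop cluster, so [e] is inserted between them. /p/ and /k/ form a stop–stop cluster, so [e] is inserted between them. /eugbopkusuabv/ → eugebopekusuabv.
Rule 2 (high vowel syncope): /u/ is a high vowel flanked by voiceless consonants /k/ and /s/, so it deletes. /eugebopekusuabv/ → eugebopeksuabv.
Rule 3 (regressive voicing assimilation): no segment meets the environment; /eugebopeksuabv/ is unchanged.
Rule 4 (final cluster simplification): /v/ is the second consonant of a word-final cluster /bv/, so it deletes. /eugebopeksuabv/ → eugebopeksuab.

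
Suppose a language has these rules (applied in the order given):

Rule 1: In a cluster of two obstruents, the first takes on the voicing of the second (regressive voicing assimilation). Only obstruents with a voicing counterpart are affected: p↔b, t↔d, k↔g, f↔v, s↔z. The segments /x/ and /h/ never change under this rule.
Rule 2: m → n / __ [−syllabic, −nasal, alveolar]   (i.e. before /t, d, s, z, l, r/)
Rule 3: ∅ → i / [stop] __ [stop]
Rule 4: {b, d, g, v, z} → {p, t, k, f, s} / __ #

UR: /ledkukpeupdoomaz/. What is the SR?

Rule 1 (regressive voicing assimilation): /d/ precedes the voiceless obstruent /k/, so it devoices to [t] by assimilation. /p/ precedes the voiced obstruent /d/, so it voices to [b] by assimilation. /ledkukpeupdoomaz/ → letkukpeubdoomaz.
Rule 2 (nasal place assimilation): no segment meets the environment; /letkukpeubdoomaz/ is unchanged.
Rule 3 (stop-cluster i-epenthesis): /t/ and /k/ form a stop–stop cluster, so [i] is inserted between them. /k/ and /p/ form a stop–stop cluster, so [i] is inserted between them. /b/ and /d/ form a stop–stop cluster, so [i] is inserted between them. /letkukpeubdoomaz/ → letikukipeubidoomaz.
Rule 4 (final devoicing): /z/ is a voiced obstruent in word-final position, so it devoices to [s]. /letikukipeubidoomaz/ → letikukipeubidoomas.

letikukipeubidoomas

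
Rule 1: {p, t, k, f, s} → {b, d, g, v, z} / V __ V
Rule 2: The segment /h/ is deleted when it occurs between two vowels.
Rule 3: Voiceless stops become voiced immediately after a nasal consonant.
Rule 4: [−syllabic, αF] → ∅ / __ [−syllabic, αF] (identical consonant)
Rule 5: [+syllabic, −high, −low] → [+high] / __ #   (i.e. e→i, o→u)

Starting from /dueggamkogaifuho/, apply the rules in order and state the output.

duegamgogaivuu

Rule 1 (intervocalic voicing): /f/ is a voiceless obstruent between vowels /i/ and /u/, so it voices to [v]. /dueggamkogaifuho/ → dueggamkogaivuho.
Rule 2 (intervocalic h-deletion): /h/ occurs between vowels /u/ and /o/, so it deletes. /dueggamkogaivuho/ → dueggamkogaivuo.
Rule 3 (post-nasal voicing): /k/ is a voiceless stop immediately after the nasal /m/, so it voices to [g]. /dueggamkogaivuo/ → dueggamgogaivuo.
Rule 4 (degemination): /gg/ is a geminate; the first /g/ deletes. /dueggamgogaivuo/ → duegamgogaivuo.
Rule 5 (final vowel raising): /o/ is a mid vowel in word-final position, so it raises to [u]. /duegamgogaivuo/ → duegamgogaivuu.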